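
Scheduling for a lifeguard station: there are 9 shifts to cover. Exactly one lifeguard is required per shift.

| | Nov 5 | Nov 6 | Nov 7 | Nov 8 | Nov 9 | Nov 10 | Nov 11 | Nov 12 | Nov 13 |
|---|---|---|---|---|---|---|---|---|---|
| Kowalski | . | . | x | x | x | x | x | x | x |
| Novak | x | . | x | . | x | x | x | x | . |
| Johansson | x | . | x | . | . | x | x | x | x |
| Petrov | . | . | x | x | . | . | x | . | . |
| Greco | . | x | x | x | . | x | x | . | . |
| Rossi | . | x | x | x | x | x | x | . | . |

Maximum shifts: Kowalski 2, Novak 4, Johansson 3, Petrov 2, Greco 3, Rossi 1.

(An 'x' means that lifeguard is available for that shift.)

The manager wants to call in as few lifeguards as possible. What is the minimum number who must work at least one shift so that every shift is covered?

9 slots to fill and no one can take more than 4, so at least ⌈9/4⌉ = 3 lifeguards are needed.
Kowalski, Novak, and Greco alone can cover everything: Nov 5→Novak, Nov 6→Greco, Nov 7→Novak, Nov 8→Kowalski, Nov 9→Novak, Nov 10→Greco, Nov 11→Greco, Nov 12→Novak, Nov 13→Kowalski.

3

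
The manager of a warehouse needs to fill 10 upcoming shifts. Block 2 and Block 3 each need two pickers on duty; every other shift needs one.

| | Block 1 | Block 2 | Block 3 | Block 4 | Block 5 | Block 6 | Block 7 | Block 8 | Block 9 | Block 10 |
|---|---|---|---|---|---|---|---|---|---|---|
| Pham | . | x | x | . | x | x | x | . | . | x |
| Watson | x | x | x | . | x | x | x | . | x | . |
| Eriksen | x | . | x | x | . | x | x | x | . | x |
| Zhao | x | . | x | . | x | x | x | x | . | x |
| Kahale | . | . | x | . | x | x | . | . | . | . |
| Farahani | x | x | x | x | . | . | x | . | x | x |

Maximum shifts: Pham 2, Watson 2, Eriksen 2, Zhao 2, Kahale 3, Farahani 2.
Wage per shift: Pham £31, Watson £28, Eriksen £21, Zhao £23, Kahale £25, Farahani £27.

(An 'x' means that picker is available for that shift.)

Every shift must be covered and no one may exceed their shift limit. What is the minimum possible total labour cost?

£304

Picking the cheapest available picker for each shift independently would cost £275, but that ignores the shift limits.
An optimal schedule: Block 1→Zhao, Block 2→Farahani+Watson, Block 3→Kahale+Pham, Block 4→Eriksen, Block 5→Kahale, Block 6→Kahale, Block 7→Watson, Block 8→Eriksen, Block 9→Farahani, Block 10→Zhao.
Total: 23 + 27 + 28 + 25 + 31 + 21 + 25 + 25 + 28 + 21 + 27 + 23 = £304.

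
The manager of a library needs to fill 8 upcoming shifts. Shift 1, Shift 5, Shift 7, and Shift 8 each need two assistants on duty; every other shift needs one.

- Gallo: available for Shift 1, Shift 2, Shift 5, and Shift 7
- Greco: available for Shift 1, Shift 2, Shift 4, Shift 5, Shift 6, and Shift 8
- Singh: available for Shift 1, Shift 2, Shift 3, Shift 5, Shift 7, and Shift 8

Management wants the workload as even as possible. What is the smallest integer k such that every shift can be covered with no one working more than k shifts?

With 3 assistants and 12 worker-slots to fill, someone must work at least ⌈12/3⌉ = 4 shifts, so k ≥ 4.
k = 4 works: Shift 1→Gallo+Greco, Shift 2→Gallo, Shift 3→Singh, Shift 4→Greco, Shift 5→Gallo+Singh, Shift 6→Greco, Shift 7→Gallo+Singh, Shift 8→Greco+Singh.
Loads: Gallo 4, Greco 4, Singh 4 — all ≤ 4.

4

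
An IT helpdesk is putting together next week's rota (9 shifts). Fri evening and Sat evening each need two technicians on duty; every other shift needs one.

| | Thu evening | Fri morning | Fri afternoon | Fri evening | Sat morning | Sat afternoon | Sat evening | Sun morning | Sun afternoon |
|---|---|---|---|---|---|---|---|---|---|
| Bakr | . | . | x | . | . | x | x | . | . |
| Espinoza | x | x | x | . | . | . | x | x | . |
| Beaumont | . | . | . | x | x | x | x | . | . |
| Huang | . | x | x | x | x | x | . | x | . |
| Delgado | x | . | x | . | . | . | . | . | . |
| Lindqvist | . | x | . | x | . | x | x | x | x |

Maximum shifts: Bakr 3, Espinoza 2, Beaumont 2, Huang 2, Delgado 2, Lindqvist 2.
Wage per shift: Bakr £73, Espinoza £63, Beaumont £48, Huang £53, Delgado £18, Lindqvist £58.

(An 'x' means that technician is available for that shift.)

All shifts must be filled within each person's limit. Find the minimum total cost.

£553

Sun afternoon can only be covered by Lindqvist, so that assignment is forced.
Picking the cheapest available technician for each shift independently would cost £503, but that ignores the shift limits.
An optimal schedule: Thu evening→Delgado, Fri morning→Huang, Fri afternoon→Delgado, Fri evening→Beaumont+Huang, Sat morning→Beaumont, Sat afternoon→Lindqvist, Sat evening→Espinoza+Bakr, Sun morning→Espinoza, Sun afternoon→Lindqvist.
Total: 18 + 53 + 18 + 48 + 53 + 48 + 58 + 63 + 73 + 63 + 58 = £553.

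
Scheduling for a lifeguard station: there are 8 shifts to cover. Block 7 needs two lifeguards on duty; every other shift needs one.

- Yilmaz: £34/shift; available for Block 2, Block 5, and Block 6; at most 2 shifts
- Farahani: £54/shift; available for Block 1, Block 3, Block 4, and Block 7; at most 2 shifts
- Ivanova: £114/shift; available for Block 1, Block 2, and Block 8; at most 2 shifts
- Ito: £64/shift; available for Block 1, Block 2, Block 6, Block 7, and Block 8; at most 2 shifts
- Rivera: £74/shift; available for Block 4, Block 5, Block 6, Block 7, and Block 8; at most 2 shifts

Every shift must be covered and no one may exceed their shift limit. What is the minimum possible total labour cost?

Block 3 can only be covered by Farahani, so that assignment is forced.
Picking the cheapest available lifeguard for each shift independently would cost £446, but that ignores the shift limits.
An optimal schedule: Block 1→Ito, Block 2→Yilmaz, Block 3→Farahani, Block 4→Farahani, Block 5→Yilmaz, Block 6→Rivera, Block 7→Ito+Rivera, Block 8→Ivanova.
Total: 64 + 34 + 54 + 54 + 34 + 74 + 64 + 74 + 114 = £566.

£566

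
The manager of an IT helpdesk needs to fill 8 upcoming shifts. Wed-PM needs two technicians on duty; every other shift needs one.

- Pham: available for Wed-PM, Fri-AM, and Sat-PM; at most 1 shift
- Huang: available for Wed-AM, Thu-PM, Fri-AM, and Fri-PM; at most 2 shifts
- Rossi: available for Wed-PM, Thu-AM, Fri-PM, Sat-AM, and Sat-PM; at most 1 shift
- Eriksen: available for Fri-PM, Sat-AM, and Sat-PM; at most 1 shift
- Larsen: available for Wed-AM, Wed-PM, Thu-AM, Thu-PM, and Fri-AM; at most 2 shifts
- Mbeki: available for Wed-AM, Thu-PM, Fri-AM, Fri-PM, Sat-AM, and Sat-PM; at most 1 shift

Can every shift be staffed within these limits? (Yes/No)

No

Total capacity is 1+2+1+1+2+1 = 8 but 9 worker-slots are needed — infeasible.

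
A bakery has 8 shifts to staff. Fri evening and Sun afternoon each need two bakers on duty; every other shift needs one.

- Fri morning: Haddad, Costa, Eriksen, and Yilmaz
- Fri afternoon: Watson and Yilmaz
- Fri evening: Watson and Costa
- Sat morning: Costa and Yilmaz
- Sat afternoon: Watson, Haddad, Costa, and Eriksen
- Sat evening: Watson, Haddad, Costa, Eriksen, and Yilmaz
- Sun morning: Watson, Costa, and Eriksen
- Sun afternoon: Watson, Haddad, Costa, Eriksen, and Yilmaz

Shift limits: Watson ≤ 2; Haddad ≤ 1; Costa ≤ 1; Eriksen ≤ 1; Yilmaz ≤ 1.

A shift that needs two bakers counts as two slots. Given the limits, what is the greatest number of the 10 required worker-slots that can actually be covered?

6

Total capacity across all bakers is 2+1+1+1+1 = 6, and 10 slots are needed, so at most 6 can be filled.
An assignment achieving 6: Fri morning→Haddad, Fri afternoon→Watson, Fri evening→Watson+Costa, Sat morning→Yilmaz, Sun morning→Eriksen.
Loads: Watson 2/2, Haddad 1/1, Costa 1/1, Eriksen 1/1, Yilmaz 1/1.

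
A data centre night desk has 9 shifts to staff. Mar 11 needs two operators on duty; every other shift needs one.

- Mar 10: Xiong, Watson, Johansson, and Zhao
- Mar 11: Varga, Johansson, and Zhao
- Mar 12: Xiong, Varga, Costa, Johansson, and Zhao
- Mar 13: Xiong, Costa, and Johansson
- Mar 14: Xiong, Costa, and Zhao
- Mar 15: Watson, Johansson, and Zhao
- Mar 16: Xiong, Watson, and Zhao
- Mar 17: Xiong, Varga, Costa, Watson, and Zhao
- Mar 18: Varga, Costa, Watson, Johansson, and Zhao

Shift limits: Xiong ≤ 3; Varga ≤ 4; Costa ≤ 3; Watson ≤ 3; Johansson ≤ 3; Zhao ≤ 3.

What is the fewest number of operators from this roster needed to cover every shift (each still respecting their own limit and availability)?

10 slots to fill and no one can take more than 4, so at least ⌈10/4⌉ = 3 operators are needed.
Xiong, Varga, and Johansson alone can cover everything: Mar 10→Xiong, Mar 11→Varga+Johansson, Mar 12→Varga, Mar 13→Johansson, Mar 14→Xiong, Mar 15→Johansson, Mar 16→Xiong, Mar 17→Varga, Mar 18→Varga.

3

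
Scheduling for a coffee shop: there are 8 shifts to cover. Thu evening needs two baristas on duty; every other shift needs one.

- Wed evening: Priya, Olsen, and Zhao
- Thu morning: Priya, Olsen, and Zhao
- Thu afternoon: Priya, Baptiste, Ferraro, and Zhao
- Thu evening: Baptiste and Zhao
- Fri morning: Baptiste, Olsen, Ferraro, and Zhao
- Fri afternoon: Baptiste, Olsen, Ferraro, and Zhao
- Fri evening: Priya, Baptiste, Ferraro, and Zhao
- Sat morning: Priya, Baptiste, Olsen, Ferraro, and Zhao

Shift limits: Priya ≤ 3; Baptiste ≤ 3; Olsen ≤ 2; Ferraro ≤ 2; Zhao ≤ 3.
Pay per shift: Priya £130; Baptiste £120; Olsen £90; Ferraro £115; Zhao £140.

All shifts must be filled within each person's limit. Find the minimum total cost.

Thu evening can only be covered by Baptiste and Zhao, so that assignment is forced.
Picking the cheapest available barista for each shift independently would cost £940, but that ignores the shift limits.
An optimal schedule: Wed evening→Olsen, Thu morning→Olsen, Thu afternoon→Ferraro, Thu evening→Baptiste+Zhao, Fri morning→Ferraro, Fri afternoon→Baptiste, Fri evening→Baptiste, Sat morning→Priya.
Total: 90 + 90 + 115 + 120 + 140 + 115 + 120 + 120 + 130 = £1040.

£1040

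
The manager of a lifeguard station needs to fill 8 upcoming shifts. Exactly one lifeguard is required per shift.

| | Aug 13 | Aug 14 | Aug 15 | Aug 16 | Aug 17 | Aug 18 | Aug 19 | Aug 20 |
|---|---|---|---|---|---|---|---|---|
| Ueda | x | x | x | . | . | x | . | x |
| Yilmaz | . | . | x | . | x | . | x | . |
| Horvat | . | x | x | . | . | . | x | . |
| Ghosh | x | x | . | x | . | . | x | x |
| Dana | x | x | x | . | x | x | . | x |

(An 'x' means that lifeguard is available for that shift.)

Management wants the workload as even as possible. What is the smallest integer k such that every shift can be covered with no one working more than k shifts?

2

With 5 lifeguards and 8 worker-slots to fill, someone must work at least ⌈8/5⌉ = 2 shifts, so k ≥ 2.
k = 2 works: Aug 13→Ueda, Aug 14→Horvat, Aug 15→Horvat, Aug 16→Ghosh, Aug 17→Yilmaz, Aug 18→Ueda, Aug 19→Yilmaz, Aug 20→Ghosh.
Loads: Ueda 2, Yilmaz 2, Horvat 2, Ghosh 2, Dana 0 — all ≤ 2.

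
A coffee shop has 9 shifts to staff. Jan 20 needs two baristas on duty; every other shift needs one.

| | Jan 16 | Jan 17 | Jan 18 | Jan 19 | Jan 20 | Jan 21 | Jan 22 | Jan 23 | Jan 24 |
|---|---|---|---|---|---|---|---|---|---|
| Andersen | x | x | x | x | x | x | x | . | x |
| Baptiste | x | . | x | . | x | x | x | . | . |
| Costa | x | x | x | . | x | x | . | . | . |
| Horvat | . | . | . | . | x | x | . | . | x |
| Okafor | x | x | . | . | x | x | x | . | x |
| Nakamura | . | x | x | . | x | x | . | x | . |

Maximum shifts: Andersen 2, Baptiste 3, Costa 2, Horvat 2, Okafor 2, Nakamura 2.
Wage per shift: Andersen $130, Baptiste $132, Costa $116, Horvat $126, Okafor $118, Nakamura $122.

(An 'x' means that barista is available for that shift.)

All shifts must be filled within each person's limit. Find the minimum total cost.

$1224

Jan 19 can only be covered by Andersen, so that assignment is forced.
Jan 23 can only be covered by Nakamura, so that assignment is forced.
Picking the cheapest available barista for each shift independently would cost $1186, but that ignores the shift limits.
An optimal schedule: Jan 16→Costa, Jan 17→Costa, Jan 18→Nakamura, Jan 19→Andersen, Jan 20→Horvat+Andersen, Jan 21→Horvat, Jan 22→Okafor, Jan 23→Nakamura, Jan 24→Okafor.
Total: 116 + 116 + 122 + 130 + 126 + 130 + 126 + 118 + 122 + 118 = $1224.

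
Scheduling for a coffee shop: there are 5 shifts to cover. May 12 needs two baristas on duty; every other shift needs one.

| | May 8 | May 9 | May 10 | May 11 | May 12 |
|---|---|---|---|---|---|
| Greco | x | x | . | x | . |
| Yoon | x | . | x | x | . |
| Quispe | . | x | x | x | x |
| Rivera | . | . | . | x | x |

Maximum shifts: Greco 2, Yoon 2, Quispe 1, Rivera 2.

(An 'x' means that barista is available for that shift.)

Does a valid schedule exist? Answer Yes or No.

May 12 can only be covered by Quispe and Rivera, so that assignment is forced.
One valid schedule: May 8→Greco, May 9→Greco, May 10→Yoon, May 11→Yoon, May 12→Quispe+Rivera.
Loads: Greco 2/2, Yoon 2/2, Quispe 1/1, Rivera 1/2 — all within limits.

Yes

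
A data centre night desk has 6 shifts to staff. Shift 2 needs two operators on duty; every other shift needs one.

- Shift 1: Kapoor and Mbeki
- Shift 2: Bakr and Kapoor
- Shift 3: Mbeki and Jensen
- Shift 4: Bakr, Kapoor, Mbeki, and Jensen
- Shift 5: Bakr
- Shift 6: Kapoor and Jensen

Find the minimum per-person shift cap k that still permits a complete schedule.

2

With 4 operators and 7 worker-slots to fill, someone must work at least ⌈7/4⌉ = 2 shifts, so k ≥ 2.
k = 2 works: Shift 1→Kapoor, Shift 2→Bakr+Kapoor, Shift 3→Mbeki, Shift 4→Mbeki, Shift 5→Bakr, Shift 6→Jensen.
Loads: Bakr 2, Kapoor 2, Mbeki 2, Jensen 1 — all ≤ 2.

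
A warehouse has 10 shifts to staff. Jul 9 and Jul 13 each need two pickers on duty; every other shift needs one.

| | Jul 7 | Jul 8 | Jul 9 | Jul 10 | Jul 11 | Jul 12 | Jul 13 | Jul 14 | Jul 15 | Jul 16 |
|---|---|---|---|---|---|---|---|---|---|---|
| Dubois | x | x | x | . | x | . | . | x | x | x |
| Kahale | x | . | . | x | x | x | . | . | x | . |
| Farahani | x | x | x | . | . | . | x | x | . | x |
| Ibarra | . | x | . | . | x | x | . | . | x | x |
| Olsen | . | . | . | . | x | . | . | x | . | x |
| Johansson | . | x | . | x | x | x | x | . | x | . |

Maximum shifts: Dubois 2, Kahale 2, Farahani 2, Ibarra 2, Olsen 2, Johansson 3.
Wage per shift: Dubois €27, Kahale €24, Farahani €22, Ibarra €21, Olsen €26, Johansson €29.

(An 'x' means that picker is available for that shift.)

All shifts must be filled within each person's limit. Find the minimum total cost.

Jul 9 can only be covered by Dubois and Farahani, so that assignment is forced.
Jul 13 can only be covered by Farahani and Johansson, so that assignment is forced.
Picking the cheapest available picker for each shift independently would cost €273, but that ignores the shift limits.
An optimal schedule: Jul 7→Dubois, Jul 8→Ibarra, Jul 9→Dubois+Farahani, Jul 10→Kahale, Jul 11→Johansson, Jul 12→Kahale, Jul 13→Farahani+Johansson, Jul 14→Olsen, Jul 15→Ibarra, Jul 16→Olsen.
Total: 27 + 21 + 27 + 22 + 24 + 29 + 24 + 22 + 29 + 26 + 21 + 26 = €298.

€298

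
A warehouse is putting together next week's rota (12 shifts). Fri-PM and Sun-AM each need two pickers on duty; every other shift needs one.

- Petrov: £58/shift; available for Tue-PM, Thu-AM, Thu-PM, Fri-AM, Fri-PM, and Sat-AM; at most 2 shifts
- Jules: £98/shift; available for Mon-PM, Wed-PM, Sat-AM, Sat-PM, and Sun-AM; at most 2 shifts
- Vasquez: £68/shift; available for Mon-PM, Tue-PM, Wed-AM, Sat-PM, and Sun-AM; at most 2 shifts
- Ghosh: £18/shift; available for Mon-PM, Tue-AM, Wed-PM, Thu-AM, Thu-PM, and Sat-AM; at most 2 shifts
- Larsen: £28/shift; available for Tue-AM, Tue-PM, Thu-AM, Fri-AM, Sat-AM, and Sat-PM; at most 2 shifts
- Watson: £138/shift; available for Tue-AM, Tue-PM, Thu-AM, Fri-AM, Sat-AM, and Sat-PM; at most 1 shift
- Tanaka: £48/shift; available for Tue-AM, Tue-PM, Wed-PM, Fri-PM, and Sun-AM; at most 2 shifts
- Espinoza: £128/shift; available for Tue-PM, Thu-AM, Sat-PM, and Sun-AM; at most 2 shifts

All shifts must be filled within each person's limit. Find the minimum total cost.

£892

Wed-AM can only be covered by Vasquez, so that assignment is forced.
Fri-PM can only be covered by Petrov and Tanaka, so that assignment is forced.
Picking the cheapest available picker for each shift independently would cost £482, but that ignores the shift limits.
An optimal schedule: Mon-PM→Ghosh, Tue-AM→Larsen, Tue-PM→Espinoza, Wed-AM→Vasquez, Wed-PM→Tanaka, Thu-AM→Petrov, Thu-PM→Ghosh, Fri-AM→Larsen, Fri-PM→Tanaka+Petrov, Sat-AM→Jules, Sat-PM→Vasquez, Sun-AM→Jules+Espinoza.
Total: 18 + 28 + 128 + 68 + 48 + 58 + 18 + 28 + 48 + 58 + 98 + 68 + 98 + 128 = £892.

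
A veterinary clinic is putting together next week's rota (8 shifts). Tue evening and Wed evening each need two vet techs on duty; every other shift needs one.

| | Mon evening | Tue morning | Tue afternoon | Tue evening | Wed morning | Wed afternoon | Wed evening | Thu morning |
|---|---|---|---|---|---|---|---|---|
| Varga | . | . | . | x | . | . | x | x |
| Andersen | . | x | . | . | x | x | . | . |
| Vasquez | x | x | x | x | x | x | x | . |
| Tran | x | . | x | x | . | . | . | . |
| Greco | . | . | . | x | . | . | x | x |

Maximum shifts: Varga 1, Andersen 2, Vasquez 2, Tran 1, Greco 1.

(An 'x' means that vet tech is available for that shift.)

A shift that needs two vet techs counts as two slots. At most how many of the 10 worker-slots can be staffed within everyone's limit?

7

Total capacity across all vet techs is 1+2+2+1+1 = 7, and 10 slots are needed, so at most 7 can be filled.
An assignment achieving 7: Mon evening→Vasquez, Tue morning→Andersen, Tue afternoon→Vasquez, Tue evening→Tran, Wed morning→Andersen, Wed evening→Greco, Thu morning→Varga.
Loads: Varga 1/1, Andersen 2/2, Vasquez 2/2, Tran 1/1, Greco 1/1.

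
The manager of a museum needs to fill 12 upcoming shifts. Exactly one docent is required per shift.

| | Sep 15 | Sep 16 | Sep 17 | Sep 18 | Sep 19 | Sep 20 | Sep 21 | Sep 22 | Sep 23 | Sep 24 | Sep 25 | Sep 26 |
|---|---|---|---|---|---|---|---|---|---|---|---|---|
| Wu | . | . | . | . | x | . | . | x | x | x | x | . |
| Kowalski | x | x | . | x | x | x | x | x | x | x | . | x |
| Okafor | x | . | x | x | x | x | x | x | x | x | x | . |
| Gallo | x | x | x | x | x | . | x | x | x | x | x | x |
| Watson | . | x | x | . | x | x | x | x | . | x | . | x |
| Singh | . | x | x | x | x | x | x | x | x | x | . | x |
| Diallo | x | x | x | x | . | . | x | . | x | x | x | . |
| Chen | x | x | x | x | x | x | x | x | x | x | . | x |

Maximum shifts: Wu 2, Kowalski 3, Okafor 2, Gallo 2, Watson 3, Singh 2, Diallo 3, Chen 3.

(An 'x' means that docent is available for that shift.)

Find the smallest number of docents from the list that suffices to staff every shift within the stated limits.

4

12 slots to fill and no one can take more than 3, so at least ⌈12/3⌉ = 4 docents are needed.
Kowalski, Watson, Diallo, and Chen alone can cover everything: Sep 15→Kowalski, Sep 16→Diallo, Sep 17→Watson, Sep 18→Kowalski, Sep 19→Kowalski, Sep 20→Watson, Sep 21→Chen, Sep 22→Watson, Sep 23→Diallo, Sep 24→Chen, Sep 25→Diallo, Sep 26→Chen.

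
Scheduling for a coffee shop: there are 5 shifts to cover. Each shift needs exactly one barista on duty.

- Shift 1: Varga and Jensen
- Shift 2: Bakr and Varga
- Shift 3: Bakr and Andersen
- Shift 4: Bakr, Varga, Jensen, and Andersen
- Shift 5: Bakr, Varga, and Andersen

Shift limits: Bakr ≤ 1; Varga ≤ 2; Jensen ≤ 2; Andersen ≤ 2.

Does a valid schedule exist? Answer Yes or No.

One valid schedule: Shift 1→Varga, Shift 2→Bakr, Shift 3→Andersen, Shift 4→Jensen, Shift 5→Varga.
Loads: Bakr 1/1, Varga 2/2, Jensen 1/2, Andersen 1/2 — all within limits.

Yes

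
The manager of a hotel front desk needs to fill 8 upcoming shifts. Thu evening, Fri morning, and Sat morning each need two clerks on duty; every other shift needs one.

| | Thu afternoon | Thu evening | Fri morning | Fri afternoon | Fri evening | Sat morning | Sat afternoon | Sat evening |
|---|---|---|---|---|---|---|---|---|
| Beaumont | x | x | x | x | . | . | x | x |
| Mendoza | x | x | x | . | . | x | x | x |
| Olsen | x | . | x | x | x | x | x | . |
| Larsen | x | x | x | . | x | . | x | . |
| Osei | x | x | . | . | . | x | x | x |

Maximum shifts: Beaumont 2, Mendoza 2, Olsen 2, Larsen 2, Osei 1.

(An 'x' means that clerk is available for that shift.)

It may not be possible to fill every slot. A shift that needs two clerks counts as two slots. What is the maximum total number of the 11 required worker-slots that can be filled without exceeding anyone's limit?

Total capacity across all clerks is 2+2+2+2+1 = 9, and 11 slots are needed, so at most 9 can be filled.
An assignment achieving 9: Thu afternoon→Osei, Thu evening→Mendoza+Larsen, Fri morning→Larsen, Fri afternoon→Beaumont, Fri evening→Olsen, Sat morning→Mendoza+Olsen, Sat evening→Beaumont.
Loads: Beaumont 2/2, Mendoza 2/2, Olsen 2/2, Larsen 2/2, Osei 1/1.

9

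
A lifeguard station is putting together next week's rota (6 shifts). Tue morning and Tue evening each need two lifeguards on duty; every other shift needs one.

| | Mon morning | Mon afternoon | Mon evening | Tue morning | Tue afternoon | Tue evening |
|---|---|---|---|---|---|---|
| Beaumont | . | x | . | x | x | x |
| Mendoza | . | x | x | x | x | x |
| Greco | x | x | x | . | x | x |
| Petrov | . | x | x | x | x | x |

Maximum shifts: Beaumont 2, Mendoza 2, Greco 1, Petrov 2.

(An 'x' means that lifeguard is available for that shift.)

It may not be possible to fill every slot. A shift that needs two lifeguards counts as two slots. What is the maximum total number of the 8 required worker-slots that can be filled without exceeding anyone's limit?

7

Total capacity across all lifeguards is 2+2+1+2 = 7, and 8 slots are needed, so at most 7 can be filled.
An assignment achieving 7: Mon morning→Greco, Mon afternoon→Beaumont, Mon evening→Mendoza, Tue morning→Beaumont+Mendoza, Tue afternoon→Petrov, Tue evening→Petrov.
Loads: Beaumont 2/2, Mendoza 2/2, Greco 1/1, Petrov 2/2.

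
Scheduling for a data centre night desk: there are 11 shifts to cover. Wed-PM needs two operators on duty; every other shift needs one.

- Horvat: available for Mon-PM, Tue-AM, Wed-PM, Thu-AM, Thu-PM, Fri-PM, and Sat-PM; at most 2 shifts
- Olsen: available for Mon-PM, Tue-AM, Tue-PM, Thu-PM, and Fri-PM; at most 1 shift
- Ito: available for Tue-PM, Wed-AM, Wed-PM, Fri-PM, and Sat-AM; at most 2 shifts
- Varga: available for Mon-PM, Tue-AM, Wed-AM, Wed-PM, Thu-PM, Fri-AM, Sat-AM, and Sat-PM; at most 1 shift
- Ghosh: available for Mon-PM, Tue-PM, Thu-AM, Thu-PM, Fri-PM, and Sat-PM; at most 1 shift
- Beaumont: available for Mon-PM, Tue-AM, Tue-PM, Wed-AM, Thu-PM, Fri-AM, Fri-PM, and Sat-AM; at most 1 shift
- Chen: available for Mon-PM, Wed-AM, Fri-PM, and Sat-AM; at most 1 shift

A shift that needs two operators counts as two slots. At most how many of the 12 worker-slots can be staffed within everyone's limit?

9

Total capacity across all operators is 2+1+2+1+1+1+1 = 9, and 12 slots are needed, so at most 9 can be filled.
An assignment achieving 9: Tue-AM→Olsen, Tue-PM→Ito, Wed-AM→Beaumont, Wed-PM→Horvat+Ito, Thu-AM→Horvat, Fri-AM→Varga, Sat-AM→Chen, Sat-PM→Ghosh.
Loads: Horvat 2/2, Olsen 1/1, Ito 2/2, Varga 1/1, Ghosh 1/1, Beaumont 1/1, Chen 1/1.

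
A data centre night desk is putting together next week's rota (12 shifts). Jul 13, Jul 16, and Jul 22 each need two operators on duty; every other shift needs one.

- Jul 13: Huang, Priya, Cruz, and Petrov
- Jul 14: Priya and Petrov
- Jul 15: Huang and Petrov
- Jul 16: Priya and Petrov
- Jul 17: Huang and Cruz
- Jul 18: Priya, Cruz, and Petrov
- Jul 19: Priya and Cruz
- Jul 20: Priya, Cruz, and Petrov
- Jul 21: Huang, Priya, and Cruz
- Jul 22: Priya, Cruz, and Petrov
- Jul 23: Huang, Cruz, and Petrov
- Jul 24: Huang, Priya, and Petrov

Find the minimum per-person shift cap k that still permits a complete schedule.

4

With 4 operators and 15 worker-slots to fill, someone must work at least ⌈15/4⌉ = 4 shifts, so k ≥ 4.
k = 4 works: Jul 13→Cruz+Petrov, Jul 14→Priya, Jul 15→Huang, Jul 16→Priya+Petrov, Jul 17→Huang, Jul 18→Priya, Jul 19→Priya, Jul 20→Cruz, Jul 21→Huang, Jul 22→Cruz+Petrov, Jul 23→Huang, Jul 24→Petrov.
Loads: Huang 4, Priya 4, Cruz 3, Petrov 4 — all ≤ 4.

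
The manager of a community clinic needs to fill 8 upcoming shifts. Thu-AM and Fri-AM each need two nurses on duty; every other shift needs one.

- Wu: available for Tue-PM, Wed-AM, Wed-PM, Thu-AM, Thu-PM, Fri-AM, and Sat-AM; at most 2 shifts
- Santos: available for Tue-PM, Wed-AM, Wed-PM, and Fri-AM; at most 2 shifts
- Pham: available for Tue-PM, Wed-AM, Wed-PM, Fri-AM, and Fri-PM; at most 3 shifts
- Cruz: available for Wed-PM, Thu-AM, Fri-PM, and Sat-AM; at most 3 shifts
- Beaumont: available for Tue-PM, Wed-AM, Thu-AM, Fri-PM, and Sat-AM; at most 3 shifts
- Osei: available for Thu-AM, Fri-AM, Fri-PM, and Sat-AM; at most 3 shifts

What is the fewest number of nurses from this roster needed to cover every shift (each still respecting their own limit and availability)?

4

10 slots to fill and no one can take more than 3, so at least ⌈10/3⌉ = 4 nurses are needed.
Wu, Santos, Pham, and Cruz alone can cover everything: Tue-PM→Santos, Wed-AM→Pham, Wed-PM→Cruz, Thu-AM→Wu+Cruz, Thu-PM→Wu, Fri-AM→Santos+Pham, Fri-PM→Pham, Sat-AM→Cruz.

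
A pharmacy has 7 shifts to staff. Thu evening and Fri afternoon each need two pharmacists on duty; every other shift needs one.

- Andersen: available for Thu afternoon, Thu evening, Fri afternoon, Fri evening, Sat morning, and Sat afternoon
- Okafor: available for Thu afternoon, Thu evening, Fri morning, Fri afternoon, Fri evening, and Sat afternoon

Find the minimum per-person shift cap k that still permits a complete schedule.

5

With 2 pharmacists and 9 worker-slots to fill, someone must work at least ⌈9/2⌉ = 5 shifts, so k ≥ 5.
k = 5 works: Thu afternoon→Andersen, Thu evening→Andersen+Okafor, Fri morning→Okafor, Fri afternoon→Andersen+Okafor, Fri evening→Andersen, Sat morning→Andersen, Sat afternoon→Okafor.
Loads: Andersen 5, Okafor 4 — all ≤ 5.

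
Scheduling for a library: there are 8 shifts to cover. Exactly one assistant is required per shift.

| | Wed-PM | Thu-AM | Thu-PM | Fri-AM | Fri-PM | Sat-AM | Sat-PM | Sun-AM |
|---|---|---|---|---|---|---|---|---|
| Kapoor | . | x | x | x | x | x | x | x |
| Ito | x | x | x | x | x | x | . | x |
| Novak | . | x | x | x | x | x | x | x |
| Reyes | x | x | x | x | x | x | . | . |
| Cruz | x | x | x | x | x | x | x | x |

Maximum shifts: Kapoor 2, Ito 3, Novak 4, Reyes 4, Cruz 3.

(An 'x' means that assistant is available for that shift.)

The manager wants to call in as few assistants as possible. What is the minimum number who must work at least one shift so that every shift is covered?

8 slots to fill and no one can take more than 4, so at least ⌈8/4⌉ = 2 assistants are needed.
Novak and Reyes alone can cover everything: Wed-PM→Reyes, Thu-AM→Novak, Thu-PM→Novak, Fri-AM→Reyes, Fri-PM→Reyes, Sat-AM→Reyes, Sat-PM→Novak, Sun-AM→Novak.

2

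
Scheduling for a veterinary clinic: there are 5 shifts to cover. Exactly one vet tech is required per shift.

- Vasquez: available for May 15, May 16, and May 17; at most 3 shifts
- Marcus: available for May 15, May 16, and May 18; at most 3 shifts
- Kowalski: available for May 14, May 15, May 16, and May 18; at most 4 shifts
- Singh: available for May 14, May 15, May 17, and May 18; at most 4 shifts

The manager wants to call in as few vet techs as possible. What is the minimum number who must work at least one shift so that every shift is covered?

2

5 slots to fill and no one can take more than 4, so at least ⌈5/4⌉ = 2 vet techs are needed.
Vasquez and Kowalski alone can cover everything: May 14→Kowalski, May 15→Vasquez, May 16→Vasquez, May 17→Vasquez, May 18→Kowalski.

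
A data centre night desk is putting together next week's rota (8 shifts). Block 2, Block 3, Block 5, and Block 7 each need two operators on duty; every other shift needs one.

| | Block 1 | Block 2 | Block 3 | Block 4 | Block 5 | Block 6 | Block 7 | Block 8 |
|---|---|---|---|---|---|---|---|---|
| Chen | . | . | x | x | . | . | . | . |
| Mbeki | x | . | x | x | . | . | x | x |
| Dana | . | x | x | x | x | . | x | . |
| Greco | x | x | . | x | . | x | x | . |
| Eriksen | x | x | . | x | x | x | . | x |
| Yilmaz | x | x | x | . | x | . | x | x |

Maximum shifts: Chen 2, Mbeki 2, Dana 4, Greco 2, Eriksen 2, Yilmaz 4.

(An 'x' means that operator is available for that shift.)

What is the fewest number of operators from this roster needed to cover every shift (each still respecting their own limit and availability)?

4

12 slots to fill and no one can take more than 4, so at least ⌈12/4⌉ = 3 operators are needed.
Any 3 operators together have capacity at most 4+4+2 = 10 < 12 slots, so 3 can never suffice.
Chen, Dana, Greco, and Yilmaz alone can cover everything: Block 1→Greco, Block 2→Dana+Yilmaz, Block 3→Chen+Dana, Block 4→Chen, Block 5→Dana+Yilmaz, Block 6→Greco, Block 7→Dana+Yilmaz, Block 8→Yilmaz.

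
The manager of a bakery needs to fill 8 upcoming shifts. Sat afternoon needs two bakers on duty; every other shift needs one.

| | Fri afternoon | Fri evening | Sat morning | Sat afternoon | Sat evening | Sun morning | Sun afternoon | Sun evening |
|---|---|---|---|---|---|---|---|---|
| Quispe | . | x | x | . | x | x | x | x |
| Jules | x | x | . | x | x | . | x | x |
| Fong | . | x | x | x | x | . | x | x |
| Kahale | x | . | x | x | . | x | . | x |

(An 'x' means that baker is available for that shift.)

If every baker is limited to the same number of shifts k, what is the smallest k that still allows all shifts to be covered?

With 4 bakers and 9 worker-slots to fill, someone must work at least ⌈9/4⌉ = 3 shifts, so k ≥ 3.
k = 3 works: Fri afternoon→Jules, Fri evening→Quispe, Sat morning→Quispe, Sat afternoon→Jules+Fong, Sat evening→Jules, Sun morning→Quispe, Sun afternoon→Fong, Sun evening→Fong.
Loads: Quispe 3, Jules 3, Fong 3, Kahale 0 — all ≤ 3.

3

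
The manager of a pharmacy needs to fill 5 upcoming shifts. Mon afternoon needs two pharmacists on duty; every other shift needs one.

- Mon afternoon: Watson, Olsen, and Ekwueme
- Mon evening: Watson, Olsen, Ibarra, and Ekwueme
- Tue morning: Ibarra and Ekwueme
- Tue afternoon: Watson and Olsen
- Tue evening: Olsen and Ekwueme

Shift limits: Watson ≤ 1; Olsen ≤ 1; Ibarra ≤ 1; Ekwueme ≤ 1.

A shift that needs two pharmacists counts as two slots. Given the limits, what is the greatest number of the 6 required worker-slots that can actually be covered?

Total capacity across all pharmacists is 1+1+1+1 = 4, and 6 slots are needed, so at most 4 can be filled.
An assignment achieving 4: Mon afternoon→Ekwueme, Tue morning→Ibarra, Tue afternoon→Watson, Tue evening→Olsen.
Loads: Watson 1/1, Olsen 1/1, Ibarra 1/1, Ekwueme 1/1.

4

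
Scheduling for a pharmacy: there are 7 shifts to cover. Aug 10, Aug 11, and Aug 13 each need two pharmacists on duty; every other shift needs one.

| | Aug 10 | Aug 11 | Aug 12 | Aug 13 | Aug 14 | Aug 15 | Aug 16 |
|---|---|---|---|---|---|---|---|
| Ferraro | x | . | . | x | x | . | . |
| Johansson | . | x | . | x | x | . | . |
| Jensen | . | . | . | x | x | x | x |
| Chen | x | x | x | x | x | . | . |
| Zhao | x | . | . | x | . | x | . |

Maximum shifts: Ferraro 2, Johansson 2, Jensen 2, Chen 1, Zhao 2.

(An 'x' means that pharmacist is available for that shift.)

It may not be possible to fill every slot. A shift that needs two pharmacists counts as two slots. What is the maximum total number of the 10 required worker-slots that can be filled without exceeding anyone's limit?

9

Total capacity across all pharmacists is 2+2+2+1+2 = 9, and 10 slots are needed, so at most 9 can be filled.
An assignment achieving 9: Aug 10→Ferraro+Zhao, Aug 11→Johansson, Aug 12→Chen, Aug 13→Johansson+Zhao, Aug 14→Ferraro, Aug 15→Jensen, Aug 16→Jensen.
Loads: Ferraro 2/2, Johansson 2/2, Jensen 2/2, Chen 1/1, Zhao 2/2.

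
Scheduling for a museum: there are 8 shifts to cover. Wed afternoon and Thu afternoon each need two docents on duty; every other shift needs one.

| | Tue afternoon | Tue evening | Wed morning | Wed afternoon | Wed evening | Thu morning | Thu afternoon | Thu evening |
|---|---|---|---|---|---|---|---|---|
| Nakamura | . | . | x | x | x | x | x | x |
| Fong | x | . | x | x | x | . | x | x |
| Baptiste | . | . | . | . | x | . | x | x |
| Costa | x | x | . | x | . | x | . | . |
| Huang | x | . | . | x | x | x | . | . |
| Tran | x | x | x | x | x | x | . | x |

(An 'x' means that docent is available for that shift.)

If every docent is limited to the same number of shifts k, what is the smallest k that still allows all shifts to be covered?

With 6 docents and 10 worker-slots to fill, someone must work at least ⌈10/6⌉ = 2 shifts, so k ≥ 2.
k = 2 works: Tue afternoon→Fong, Tue evening→Costa, Wed morning→Nakamura, Wed afternoon→Huang+Tran, Wed evening→Baptiste, Thu morning→Costa, Thu afternoon→Nakamura+Fong, Thu evening→Baptiste.
Loads: Nakamura 2, Fong 2, Baptiste 2, Costa 2, Huang 1, Tran 1 — all ≤ 2.

2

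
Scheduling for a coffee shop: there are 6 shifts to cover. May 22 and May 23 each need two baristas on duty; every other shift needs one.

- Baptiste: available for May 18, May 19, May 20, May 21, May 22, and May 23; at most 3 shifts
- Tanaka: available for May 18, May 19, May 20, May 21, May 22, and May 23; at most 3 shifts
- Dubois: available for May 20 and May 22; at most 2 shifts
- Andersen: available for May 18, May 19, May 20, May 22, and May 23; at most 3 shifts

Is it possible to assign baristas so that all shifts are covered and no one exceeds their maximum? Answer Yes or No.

Yes

One valid schedule: May 18→Baptiste, May 19→Baptiste, May 20→Tanaka, May 21→Baptiste, May 22→Tanaka+Dubois, May 23→Tanaka+Andersen.
Loads: Baptiste 3/3, Tanaka 3/3, Dubois 1/2, Andersen 1/3 — all within limits.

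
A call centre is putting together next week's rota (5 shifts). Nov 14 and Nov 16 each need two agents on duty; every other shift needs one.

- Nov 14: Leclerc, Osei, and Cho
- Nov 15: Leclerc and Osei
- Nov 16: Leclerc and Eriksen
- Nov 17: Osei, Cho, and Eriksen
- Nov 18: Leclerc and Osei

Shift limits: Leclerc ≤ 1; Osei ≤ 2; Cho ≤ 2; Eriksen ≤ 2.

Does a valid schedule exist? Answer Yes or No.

Total capacity is 7 and 7 slots are needed, so capacity alone doesn't rule it out.
Shifts {Nov 14, Nov 15, Nov 16, Nov 18} need 6 worker-slots in total, but the agents available for any of those shifts (Leclerc, Osei, Cho, and Eriksen) can supply at most 5 among them. So no valid schedule exists.

No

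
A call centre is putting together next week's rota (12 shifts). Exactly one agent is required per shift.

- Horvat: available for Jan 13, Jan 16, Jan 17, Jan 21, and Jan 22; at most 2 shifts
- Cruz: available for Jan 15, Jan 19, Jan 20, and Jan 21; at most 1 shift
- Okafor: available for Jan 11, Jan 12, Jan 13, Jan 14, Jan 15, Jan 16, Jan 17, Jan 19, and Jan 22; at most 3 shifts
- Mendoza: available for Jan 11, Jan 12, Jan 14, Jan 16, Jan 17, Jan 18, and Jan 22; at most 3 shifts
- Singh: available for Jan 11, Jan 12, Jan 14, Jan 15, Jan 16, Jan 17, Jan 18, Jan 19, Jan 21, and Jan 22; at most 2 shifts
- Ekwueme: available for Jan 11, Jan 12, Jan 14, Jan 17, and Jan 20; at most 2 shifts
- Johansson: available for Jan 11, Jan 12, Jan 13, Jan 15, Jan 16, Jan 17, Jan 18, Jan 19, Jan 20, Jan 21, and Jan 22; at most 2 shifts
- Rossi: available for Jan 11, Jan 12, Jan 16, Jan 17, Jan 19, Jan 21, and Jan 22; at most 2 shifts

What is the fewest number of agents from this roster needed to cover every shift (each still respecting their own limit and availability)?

5

12 slots to fill and no one can take more than 3, so at least ⌈12/3⌉ = 4 agents are needed.
Any 4 agents together have capacity at most 3+3+2+2 = 10 < 12 slots, so 4 can never suffice.
Horvat, Okafor, Mendoza, Singh, and Ekwueme alone can cover everything: Jan 11→Okafor, Jan 12→Mendoza, Jan 13→Horvat, Jan 14→Mendoza, Jan 15→Okafor, Jan 16→Singh, Jan 17→Ekwueme, Jan 18→Mendoza, Jan 19→Okafor, Jan 20→Ekwueme, Jan 21→Horvat, Jan 22→Singh.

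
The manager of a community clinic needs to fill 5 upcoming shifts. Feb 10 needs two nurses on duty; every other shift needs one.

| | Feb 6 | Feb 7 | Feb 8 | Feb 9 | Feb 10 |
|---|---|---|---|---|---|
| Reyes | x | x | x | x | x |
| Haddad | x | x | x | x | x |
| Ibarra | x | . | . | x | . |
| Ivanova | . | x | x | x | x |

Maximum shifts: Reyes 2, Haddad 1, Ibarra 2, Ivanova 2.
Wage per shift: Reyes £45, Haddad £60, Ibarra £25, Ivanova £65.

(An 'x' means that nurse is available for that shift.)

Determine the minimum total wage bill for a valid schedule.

Picking the cheapest available nurse for each shift independently would cost £245, but that ignores the shift limits.
An optimal schedule: Feb 6→Ibarra, Feb 7→Reyes, Feb 8→Reyes, Feb 9→Ibarra, Feb 10→Haddad+Ivanova.
Total: 25 + 45 + 45 + 25 + 60 + 65 = £265.

£265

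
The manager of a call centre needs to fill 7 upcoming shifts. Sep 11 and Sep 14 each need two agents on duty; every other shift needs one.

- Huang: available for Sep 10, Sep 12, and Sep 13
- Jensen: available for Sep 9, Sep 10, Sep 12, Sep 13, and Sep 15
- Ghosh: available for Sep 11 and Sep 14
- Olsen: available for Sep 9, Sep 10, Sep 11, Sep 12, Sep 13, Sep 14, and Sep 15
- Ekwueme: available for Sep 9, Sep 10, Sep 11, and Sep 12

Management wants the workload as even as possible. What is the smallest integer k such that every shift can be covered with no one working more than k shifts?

2

With 5 agents and 9 worker-slots to fill, someone must work at least ⌈9/5⌉ = 2 shifts, so k ≥ 2.
k = 2 works: Sep 9→Jensen, Sep 10→Huang, Sep 11→Ghosh+Olsen, Sep 12→Ekwueme, Sep 13→Huang, Sep 14→Ghosh+Olsen, Sep 15→Jensen.
Loads: Huang 2, Jensen 2, Ghosh 2, Olsen 2, Ekwueme 1 — all ≤ 2.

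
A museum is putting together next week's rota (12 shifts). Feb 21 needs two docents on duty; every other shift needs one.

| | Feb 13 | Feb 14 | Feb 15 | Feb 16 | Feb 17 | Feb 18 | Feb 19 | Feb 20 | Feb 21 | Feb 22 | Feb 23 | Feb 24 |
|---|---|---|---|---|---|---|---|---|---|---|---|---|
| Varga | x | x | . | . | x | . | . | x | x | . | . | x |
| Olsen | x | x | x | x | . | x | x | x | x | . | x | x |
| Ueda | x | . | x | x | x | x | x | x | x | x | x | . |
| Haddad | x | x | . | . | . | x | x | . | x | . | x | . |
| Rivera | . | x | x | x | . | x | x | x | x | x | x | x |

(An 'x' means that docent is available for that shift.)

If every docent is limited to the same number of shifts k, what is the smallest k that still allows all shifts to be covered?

3

With 5 docents and 13 worker-slots to fill, someone must work at least ⌈13/5⌉ = 3 shifts, so k ≥ 3.
k = 3 works: Feb 13→Varga, Feb 14→Olsen, Feb 15→Olsen, Feb 16→Olsen, Feb 17→Varga, Feb 18→Ueda, Feb 19→Ueda, Feb 20→Rivera, Feb 21→Haddad+Rivera, Feb 22→Ueda, Feb 23→Haddad, Feb 24→Varga.
Loads: Varga 3, Olsen 3, Ueda 3, Haddad 2, Rivera 2 — all ≤ 3.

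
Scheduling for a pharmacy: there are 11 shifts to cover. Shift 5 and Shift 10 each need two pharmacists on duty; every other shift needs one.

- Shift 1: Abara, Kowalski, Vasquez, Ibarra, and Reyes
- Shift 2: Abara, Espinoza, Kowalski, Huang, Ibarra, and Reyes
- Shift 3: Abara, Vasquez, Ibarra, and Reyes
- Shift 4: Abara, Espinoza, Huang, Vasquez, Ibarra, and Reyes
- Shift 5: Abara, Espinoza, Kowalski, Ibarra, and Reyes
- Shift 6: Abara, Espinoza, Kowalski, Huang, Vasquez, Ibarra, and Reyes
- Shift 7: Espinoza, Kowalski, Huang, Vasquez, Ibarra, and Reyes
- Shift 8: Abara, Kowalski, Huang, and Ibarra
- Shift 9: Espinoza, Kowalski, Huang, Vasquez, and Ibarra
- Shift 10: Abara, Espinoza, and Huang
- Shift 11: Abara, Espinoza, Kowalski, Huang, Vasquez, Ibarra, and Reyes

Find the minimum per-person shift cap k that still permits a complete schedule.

With 7 pharmacists and 13 worker-slots to fill, someone must work at least ⌈13/7⌉ = 2 shifts, so k ≥ 2.
k = 2 works: Shift 1→Kowalski, Shift 2→Huang, Shift 3→Abara, Shift 4→Huang, Shift 5→Ibarra+Reyes, Shift 6→Vasquez, Shift 7→Vasquez, Shift 8→Kowalski, Shift 9→Espinoza, Shift 10→Abara+Espinoza, Shift 11→Ibarra.
Loads: Abara 2, Espinoza 2, Kowalski 2, Huang 2, Vasquez 2, Ibarra 2, Reyes 1 — all ≤ 2.

2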